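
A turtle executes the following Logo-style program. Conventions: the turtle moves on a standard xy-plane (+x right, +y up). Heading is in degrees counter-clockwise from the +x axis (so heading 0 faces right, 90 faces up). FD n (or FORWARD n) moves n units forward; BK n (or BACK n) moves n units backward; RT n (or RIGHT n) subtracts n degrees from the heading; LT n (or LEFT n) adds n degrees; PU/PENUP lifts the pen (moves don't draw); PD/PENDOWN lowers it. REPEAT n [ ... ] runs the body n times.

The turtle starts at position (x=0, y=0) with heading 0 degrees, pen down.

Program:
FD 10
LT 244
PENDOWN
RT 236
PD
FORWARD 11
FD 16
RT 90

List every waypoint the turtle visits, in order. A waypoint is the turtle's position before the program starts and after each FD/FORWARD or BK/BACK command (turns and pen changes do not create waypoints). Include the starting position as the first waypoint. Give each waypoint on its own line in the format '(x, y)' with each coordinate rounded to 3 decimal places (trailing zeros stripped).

Answer: (0, 0)
(10, 0)
(20.893, 1.531)
(36.737, 3.758)

Derivation:
Executing turtle program step by step:
Start: pos=(0,0), heading=0, pen down
FD 10: (0,0) -> (10,0) [heading=0, draw]
LT 244: heading 0 -> 244
PD: pen down
RT 236: heading 244 -> 8
PD: pen down
FD 11: (10,0) -> (20.893,1.531) [heading=8, draw]
FD 16: (20.893,1.531) -> (36.737,3.758) [heading=8, draw]
RT 90: heading 8 -> 278
Final: pos=(36.737,3.758), heading=278, 3 segment(s) drawn
Waypoints (4 total):
(0, 0)
(10, 0)
(20.893, 1.531)
(36.737, 3.758)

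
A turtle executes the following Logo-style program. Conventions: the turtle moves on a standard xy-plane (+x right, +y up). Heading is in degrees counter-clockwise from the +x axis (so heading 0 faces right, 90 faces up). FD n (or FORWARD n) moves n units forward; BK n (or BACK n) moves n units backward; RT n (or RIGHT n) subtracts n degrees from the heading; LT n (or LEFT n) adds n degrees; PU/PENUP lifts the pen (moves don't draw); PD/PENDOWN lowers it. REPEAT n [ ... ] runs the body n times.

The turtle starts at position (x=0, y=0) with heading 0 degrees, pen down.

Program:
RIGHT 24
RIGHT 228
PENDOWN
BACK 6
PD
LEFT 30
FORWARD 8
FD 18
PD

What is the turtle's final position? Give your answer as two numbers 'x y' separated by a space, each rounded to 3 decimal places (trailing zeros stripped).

Answer: -17.468 11.691

Derivation:
Executing turtle program step by step:
Start: pos=(0,0), heading=0, pen down
RT 24: heading 0 -> 336
RT 228: heading 336 -> 108
PD: pen down
BK 6: (0,0) -> (1.854,-5.706) [heading=108, draw]
PD: pen down
LT 30: heading 108 -> 138
FD 8: (1.854,-5.706) -> (-4.091,-0.353) [heading=138, draw]
FD 18: (-4.091,-0.353) -> (-17.468,11.691) [heading=138, draw]
PD: pen down
Final: pos=(-17.468,11.691), heading=138, 3 segment(s) drawn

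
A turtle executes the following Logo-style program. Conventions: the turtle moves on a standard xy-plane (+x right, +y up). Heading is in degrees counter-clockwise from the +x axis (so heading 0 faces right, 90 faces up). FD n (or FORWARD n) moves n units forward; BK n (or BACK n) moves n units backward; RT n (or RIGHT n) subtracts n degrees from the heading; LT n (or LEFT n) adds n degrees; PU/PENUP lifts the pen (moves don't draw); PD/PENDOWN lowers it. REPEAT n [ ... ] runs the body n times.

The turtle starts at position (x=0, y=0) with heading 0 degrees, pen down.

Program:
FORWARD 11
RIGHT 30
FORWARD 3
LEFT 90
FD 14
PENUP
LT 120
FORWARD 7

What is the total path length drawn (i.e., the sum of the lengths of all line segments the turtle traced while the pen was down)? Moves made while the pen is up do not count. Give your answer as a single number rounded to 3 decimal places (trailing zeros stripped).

Answer: 28

Derivation:
Executing turtle program step by step:
Start: pos=(0,0), heading=0, pen down
FD 11: (0,0) -> (11,0) [heading=0, draw]
RT 30: heading 0 -> 330
FD 3: (11,0) -> (13.598,-1.5) [heading=330, draw]
LT 90: heading 330 -> 60
FD 14: (13.598,-1.5) -> (20.598,10.624) [heading=60, draw]
PU: pen up
LT 120: heading 60 -> 180
FD 7: (20.598,10.624) -> (13.598,10.624) [heading=180, move]
Final: pos=(13.598,10.624), heading=180, 3 segment(s) drawn

Segment lengths:
  seg 1: (0,0) -> (11,0), length = 11
  seg 2: (11,0) -> (13.598,-1.5), length = 3
  seg 3: (13.598,-1.5) -> (20.598,10.624), length = 14
Total = 28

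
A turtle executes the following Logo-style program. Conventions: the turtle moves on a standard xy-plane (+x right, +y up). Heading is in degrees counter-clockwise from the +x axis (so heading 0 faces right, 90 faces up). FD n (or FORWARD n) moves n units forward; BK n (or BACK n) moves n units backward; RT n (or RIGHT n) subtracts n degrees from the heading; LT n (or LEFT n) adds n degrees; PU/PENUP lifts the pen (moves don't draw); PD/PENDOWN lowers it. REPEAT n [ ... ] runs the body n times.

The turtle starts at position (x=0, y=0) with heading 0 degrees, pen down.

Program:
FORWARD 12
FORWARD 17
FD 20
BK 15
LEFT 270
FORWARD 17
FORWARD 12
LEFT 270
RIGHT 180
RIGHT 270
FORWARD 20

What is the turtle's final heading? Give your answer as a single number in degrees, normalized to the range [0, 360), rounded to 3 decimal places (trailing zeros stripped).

Answer: 90

Derivation:
Executing turtle program step by step:
Start: pos=(0,0), heading=0, pen down
FD 12: (0,0) -> (12,0) [heading=0, draw]
FD 17: (12,0) -> (29,0) [heading=0, draw]
FD 20: (29,0) -> (49,0) [heading=0, draw]
BK 15: (49,0) -> (34,0) [heading=0, draw]
LT 270: heading 0 -> 270
FD 17: (34,0) -> (34,-17) [heading=270, draw]
FD 12: (34,-17) -> (34,-29) [heading=270, draw]
LT 270: heading 270 -> 180
RT 180: heading 180 -> 0
RT 270: heading 0 -> 90
FD 20: (34,-29) -> (34,-9) [heading=90, draw]
Final: pos=(34,-9), heading=90, 7 segment(s) drawn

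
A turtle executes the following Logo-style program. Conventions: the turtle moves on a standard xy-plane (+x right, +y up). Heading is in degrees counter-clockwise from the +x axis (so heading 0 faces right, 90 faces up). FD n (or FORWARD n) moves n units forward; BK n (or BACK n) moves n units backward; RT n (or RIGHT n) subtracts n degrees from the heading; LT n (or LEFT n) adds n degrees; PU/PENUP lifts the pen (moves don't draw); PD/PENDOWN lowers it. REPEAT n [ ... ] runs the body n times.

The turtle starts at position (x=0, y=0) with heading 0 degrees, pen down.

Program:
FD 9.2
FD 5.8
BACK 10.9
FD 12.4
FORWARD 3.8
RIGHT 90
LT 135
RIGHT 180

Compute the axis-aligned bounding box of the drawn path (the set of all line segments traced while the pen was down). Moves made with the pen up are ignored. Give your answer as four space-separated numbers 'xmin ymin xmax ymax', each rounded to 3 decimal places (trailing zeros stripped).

Answer: 0 0 20.3 0

Derivation:
Executing turtle program step by step:
Start: pos=(0,0), heading=0, pen down
FD 9.2: (0,0) -> (9.2,0) [heading=0, draw]
FD 5.8: (9.2,0) -> (15,0) [heading=0, draw]
BK 10.9: (15,0) -> (4.1,0) [heading=0, draw]
FD 12.4: (4.1,0) -> (16.5,0) [heading=0, draw]
FD 3.8: (16.5,0) -> (20.3,0) [heading=0, draw]
RT 90: heading 0 -> 270
LT 135: heading 270 -> 45
RT 180: heading 45 -> 225
Final: pos=(20.3,0), heading=225, 5 segment(s) drawn

Segment endpoints: x in {0, 4.1, 9.2, 15, 16.5, 20.3}, y in {0}
xmin=0, ymin=0, xmax=20.3, ymax=0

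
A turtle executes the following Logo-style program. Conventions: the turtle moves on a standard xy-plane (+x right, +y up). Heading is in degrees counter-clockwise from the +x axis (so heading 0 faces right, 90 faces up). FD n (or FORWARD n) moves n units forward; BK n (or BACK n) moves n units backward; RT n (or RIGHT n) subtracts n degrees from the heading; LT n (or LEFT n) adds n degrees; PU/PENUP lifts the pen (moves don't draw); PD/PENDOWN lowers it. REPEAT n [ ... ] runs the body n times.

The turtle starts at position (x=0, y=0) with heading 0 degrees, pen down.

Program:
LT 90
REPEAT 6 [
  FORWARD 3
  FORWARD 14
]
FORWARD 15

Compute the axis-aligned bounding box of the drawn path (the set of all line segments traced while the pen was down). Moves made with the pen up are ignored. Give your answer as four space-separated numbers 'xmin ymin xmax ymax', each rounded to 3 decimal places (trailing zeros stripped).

Answer: 0 0 0 117

Derivation:
Executing turtle program step by step:
Start: pos=(0,0), heading=0, pen down
LT 90: heading 0 -> 90
REPEAT 6 [
  -- iteration 1/6 --
  FD 3: (0,0) -> (0,3) [heading=90, draw]
  FD 14: (0,3) -> (0,17) [heading=90, draw]
  -- iteration 2/6 --
  FD 3: (0,17) -> (0,20) [heading=90, draw]
  FD 14: (0,20) -> (0,34) [heading=90, draw]
  -- iteration 3/6 --
  FD 3: (0,34) -> (0,37) [heading=90, draw]
  FD 14: (0,37) -> (0,51) [heading=90, draw]
  -- iteration 4/6 --
  FD 3: (0,51) -> (0,54) [heading=90, draw]
  FD 14: (0,54) -> (0,68) [heading=90, draw]
  -- iteration 5/6 --
  FD 3: (0,68) -> (0,71) [heading=90, draw]
  FD 14: (0,71) -> (0,85) [heading=90, draw]
  -- iteration 6/6 --
  FD 3: (0,85) -> (0,88) [heading=90, draw]
  FD 14: (0,88) -> (0,102) [heading=90, draw]
]
FD 15: (0,102) -> (0,117) [heading=90, draw]
Final: pos=(0,117), heading=90, 13 segment(s) drawn

Segment endpoints: x in {0, 0, 0, 0, 0, 0, 0, 0, 0, 0, 0, 0, 0, 0}, y in {0, 3, 17, 20, 34, 37, 51, 54, 68, 71, 85, 88, 102, 117}
xmin=0, ymin=0, xmax=0, ymax=117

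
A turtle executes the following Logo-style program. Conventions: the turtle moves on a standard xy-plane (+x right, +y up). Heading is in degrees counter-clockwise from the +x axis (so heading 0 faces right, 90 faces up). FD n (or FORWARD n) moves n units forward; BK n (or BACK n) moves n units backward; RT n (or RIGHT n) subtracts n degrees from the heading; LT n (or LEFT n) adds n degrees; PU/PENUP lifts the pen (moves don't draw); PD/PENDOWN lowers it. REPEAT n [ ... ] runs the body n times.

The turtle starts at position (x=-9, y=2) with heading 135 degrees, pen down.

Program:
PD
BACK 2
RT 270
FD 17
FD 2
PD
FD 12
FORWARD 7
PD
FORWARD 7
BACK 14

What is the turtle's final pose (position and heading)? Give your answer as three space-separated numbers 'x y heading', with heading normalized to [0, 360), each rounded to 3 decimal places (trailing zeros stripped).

Answer: -29.506 -21.335 225

Derivation:
Executing turtle program step by step:
Start: pos=(-9,2), heading=135, pen down
PD: pen down
BK 2: (-9,2) -> (-7.586,0.586) [heading=135, draw]
RT 270: heading 135 -> 225
FD 17: (-7.586,0.586) -> (-19.607,-11.435) [heading=225, draw]
FD 2: (-19.607,-11.435) -> (-21.021,-12.849) [heading=225, draw]
PD: pen down
FD 12: (-21.021,-12.849) -> (-29.506,-21.335) [heading=225, draw]
FD 7: (-29.506,-21.335) -> (-34.456,-26.284) [heading=225, draw]
PD: pen down
FD 7: (-34.456,-26.284) -> (-39.406,-31.234) [heading=225, draw]
BK 14: (-39.406,-31.234) -> (-29.506,-21.335) [heading=225, draw]
Final: pos=(-29.506,-21.335), heading=225, 7 segment(s) drawn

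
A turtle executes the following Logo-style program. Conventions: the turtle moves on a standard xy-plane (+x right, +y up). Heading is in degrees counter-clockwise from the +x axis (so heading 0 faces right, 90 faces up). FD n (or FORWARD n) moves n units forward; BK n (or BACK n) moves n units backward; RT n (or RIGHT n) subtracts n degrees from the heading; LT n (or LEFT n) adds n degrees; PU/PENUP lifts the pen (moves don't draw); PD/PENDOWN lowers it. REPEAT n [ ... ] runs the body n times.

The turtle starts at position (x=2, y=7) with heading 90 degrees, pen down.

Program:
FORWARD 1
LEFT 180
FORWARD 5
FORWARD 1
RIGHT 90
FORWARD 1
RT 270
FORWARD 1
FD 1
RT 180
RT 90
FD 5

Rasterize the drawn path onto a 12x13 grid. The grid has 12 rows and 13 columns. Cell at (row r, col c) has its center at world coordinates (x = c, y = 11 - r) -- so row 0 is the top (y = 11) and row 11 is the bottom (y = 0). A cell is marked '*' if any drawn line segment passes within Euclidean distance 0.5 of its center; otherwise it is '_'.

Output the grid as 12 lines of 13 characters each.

Segment 0: (2,7) -> (2,8)
Segment 1: (2,8) -> (2,3)
Segment 2: (2,3) -> (2,2)
Segment 3: (2,2) -> (1,2)
Segment 4: (1,2) -> (1,1)
Segment 5: (1,1) -> (1,0)
Segment 6: (1,0) -> (6,0)

Answer: _____________
_____________
_____________
__*__________
__*__________
__*__________
__*__________
__*__________
__*__________
_**__________
_*___________
_******______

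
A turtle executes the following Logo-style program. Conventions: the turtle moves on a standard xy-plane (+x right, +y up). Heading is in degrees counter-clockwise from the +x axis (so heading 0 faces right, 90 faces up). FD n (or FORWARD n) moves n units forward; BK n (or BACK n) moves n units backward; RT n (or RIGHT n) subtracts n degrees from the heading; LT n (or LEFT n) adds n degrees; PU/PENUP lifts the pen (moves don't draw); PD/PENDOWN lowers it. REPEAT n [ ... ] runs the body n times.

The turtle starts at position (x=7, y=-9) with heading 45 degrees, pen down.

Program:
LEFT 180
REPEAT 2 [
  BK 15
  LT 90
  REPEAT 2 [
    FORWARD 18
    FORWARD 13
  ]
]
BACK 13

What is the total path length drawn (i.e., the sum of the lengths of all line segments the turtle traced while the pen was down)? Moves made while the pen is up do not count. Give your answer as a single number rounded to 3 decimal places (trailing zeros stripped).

Executing turtle program step by step:
Start: pos=(7,-9), heading=45, pen down
LT 180: heading 45 -> 225
REPEAT 2 [
  -- iteration 1/2 --
  BK 15: (7,-9) -> (17.607,1.607) [heading=225, draw]
  LT 90: heading 225 -> 315
  REPEAT 2 [
    -- iteration 1/2 --
    FD 18: (17.607,1.607) -> (30.335,-11.121) [heading=315, draw]
    FD 13: (30.335,-11.121) -> (39.527,-20.314) [heading=315, draw]
    -- iteration 2/2 --
    FD 18: (39.527,-20.314) -> (52.255,-33.042) [heading=315, draw]
    FD 13: (52.255,-33.042) -> (61.447,-42.234) [heading=315, draw]
  ]
  -- iteration 2/2 --
  BK 15: (61.447,-42.234) -> (50.841,-31.627) [heading=315, draw]
  LT 90: heading 315 -> 45
  REPEAT 2 [
    -- iteration 1/2 --
    FD 18: (50.841,-31.627) -> (63.569,-18.899) [heading=45, draw]
    FD 13: (63.569,-18.899) -> (72.761,-9.707) [heading=45, draw]
    -- iteration 2/2 --
    FD 18: (72.761,-9.707) -> (85.489,3.021) [heading=45, draw]
    FD 13: (85.489,3.021) -> (94.681,12.213) [heading=45, draw]
  ]
]
BK 13: (94.681,12.213) -> (85.489,3.021) [heading=45, draw]
Final: pos=(85.489,3.021), heading=45, 11 segment(s) drawn

Segment lengths:
  seg 1: (7,-9) -> (17.607,1.607), length = 15
  seg 2: (17.607,1.607) -> (30.335,-11.121), length = 18
  seg 3: (30.335,-11.121) -> (39.527,-20.314), length = 13
  seg 4: (39.527,-20.314) -> (52.255,-33.042), length = 18
  seg 5: (52.255,-33.042) -> (61.447,-42.234), length = 13
  seg 6: (61.447,-42.234) -> (50.841,-31.627), length = 15
  seg 7: (50.841,-31.627) -> (63.569,-18.899), length = 18
  seg 8: (63.569,-18.899) -> (72.761,-9.707), length = 13
  seg 9: (72.761,-9.707) -> (85.489,3.021), length = 18
  seg 10: (85.489,3.021) -> (94.681,12.213), length = 13
  seg 11: (94.681,12.213) -> (85.489,3.021), length = 13
Total = 167

Answer: 167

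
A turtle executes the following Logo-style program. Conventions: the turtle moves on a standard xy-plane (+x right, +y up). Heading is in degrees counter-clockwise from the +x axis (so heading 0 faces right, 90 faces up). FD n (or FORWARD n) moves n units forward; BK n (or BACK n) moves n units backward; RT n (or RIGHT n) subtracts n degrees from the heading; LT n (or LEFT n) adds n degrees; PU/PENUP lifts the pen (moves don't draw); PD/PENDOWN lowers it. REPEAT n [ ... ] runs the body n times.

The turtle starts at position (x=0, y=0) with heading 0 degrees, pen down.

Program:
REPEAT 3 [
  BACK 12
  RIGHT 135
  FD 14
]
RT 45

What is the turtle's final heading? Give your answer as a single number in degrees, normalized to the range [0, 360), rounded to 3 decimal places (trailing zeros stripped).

Executing turtle program step by step:
Start: pos=(0,0), heading=0, pen down
REPEAT 3 [
  -- iteration 1/3 --
  BK 12: (0,0) -> (-12,0) [heading=0, draw]
  RT 135: heading 0 -> 225
  FD 14: (-12,0) -> (-21.899,-9.899) [heading=225, draw]
  -- iteration 2/3 --
  BK 12: (-21.899,-9.899) -> (-13.414,-1.414) [heading=225, draw]
  RT 135: heading 225 -> 90
  FD 14: (-13.414,-1.414) -> (-13.414,12.586) [heading=90, draw]
  -- iteration 3/3 --
  BK 12: (-13.414,12.586) -> (-13.414,0.586) [heading=90, draw]
  RT 135: heading 90 -> 315
  FD 14: (-13.414,0.586) -> (-3.515,-9.314) [heading=315, draw]
]
RT 45: heading 315 -> 270
Final: pos=(-3.515,-9.314), heading=270, 6 segment(s) drawn

Answer: 270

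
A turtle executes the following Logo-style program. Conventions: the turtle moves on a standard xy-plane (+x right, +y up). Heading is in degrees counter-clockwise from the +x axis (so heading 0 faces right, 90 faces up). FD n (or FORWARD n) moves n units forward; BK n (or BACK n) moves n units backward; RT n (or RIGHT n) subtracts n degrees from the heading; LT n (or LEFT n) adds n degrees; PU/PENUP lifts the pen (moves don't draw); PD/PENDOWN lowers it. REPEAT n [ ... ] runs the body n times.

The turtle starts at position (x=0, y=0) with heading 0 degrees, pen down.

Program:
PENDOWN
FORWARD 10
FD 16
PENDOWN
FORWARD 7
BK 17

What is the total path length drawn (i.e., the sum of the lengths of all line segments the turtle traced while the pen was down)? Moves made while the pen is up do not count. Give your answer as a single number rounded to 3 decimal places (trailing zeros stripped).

Executing turtle program step by step:
Start: pos=(0,0), heading=0, pen down
PD: pen down
FD 10: (0,0) -> (10,0) [heading=0, draw]
FD 16: (10,0) -> (26,0) [heading=0, draw]
PD: pen down
FD 7: (26,0) -> (33,0) [heading=0, draw]
BK 17: (33,0) -> (16,0) [heading=0, draw]
Final: pos=(16,0), heading=0, 4 segment(s) drawn

Segment lengths:
  seg 1: (0,0) -> (10,0), length = 10
  seg 2: (10,0) -> (26,0), length = 16
  seg 3: (26,0) -> (33,0), length = 7
  seg 4: (33,0) -> (16,0), length = 17
Total = 50

Answer: 50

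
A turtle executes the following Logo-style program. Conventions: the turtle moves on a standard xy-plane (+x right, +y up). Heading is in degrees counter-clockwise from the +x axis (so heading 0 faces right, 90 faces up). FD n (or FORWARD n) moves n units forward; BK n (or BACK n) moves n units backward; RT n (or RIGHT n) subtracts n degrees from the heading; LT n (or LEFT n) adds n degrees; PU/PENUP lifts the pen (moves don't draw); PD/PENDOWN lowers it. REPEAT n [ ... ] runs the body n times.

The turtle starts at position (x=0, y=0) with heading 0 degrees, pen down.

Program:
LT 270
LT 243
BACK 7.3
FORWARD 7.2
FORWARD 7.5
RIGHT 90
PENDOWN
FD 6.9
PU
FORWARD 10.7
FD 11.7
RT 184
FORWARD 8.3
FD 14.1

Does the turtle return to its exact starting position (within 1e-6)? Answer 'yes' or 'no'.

Executing turtle program step by step:
Start: pos=(0,0), heading=0, pen down
LT 270: heading 0 -> 270
LT 243: heading 270 -> 153
BK 7.3: (0,0) -> (6.504,-3.314) [heading=153, draw]
FD 7.2: (6.504,-3.314) -> (0.089,-0.045) [heading=153, draw]
FD 7.5: (0.089,-0.045) -> (-6.593,3.36) [heading=153, draw]
RT 90: heading 153 -> 63
PD: pen down
FD 6.9: (-6.593,3.36) -> (-3.461,9.507) [heading=63, draw]
PU: pen up
FD 10.7: (-3.461,9.507) -> (1.397,19.041) [heading=63, move]
FD 11.7: (1.397,19.041) -> (6.708,29.466) [heading=63, move]
RT 184: heading 63 -> 239
FD 8.3: (6.708,29.466) -> (2.434,22.352) [heading=239, move]
FD 14.1: (2.434,22.352) -> (-4.828,10.265) [heading=239, move]
Final: pos=(-4.828,10.265), heading=239, 4 segment(s) drawn

Start position: (0, 0)
Final position: (-4.828, 10.265)
Distance = 11.344; >= 1e-6 -> NOT closed

Answer: no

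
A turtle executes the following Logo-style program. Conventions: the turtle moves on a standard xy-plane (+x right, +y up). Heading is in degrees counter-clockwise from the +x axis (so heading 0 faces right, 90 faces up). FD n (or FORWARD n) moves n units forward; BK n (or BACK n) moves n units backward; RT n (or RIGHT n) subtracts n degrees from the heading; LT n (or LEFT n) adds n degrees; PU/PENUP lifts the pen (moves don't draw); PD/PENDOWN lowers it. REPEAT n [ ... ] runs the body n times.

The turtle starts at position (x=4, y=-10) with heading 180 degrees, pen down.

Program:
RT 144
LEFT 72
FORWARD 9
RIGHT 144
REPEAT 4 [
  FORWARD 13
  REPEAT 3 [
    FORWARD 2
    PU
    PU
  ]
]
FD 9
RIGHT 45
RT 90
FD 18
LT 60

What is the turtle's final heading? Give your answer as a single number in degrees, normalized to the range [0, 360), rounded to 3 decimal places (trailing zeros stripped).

Executing turtle program step by step:
Start: pos=(4,-10), heading=180, pen down
RT 144: heading 180 -> 36
LT 72: heading 36 -> 108
FD 9: (4,-10) -> (1.219,-1.44) [heading=108, draw]
RT 144: heading 108 -> 324
REPEAT 4 [
  -- iteration 1/4 --
  FD 13: (1.219,-1.44) -> (11.736,-9.082) [heading=324, draw]
  REPEAT 3 [
    -- iteration 1/3 --
    FD 2: (11.736,-9.082) -> (13.354,-10.257) [heading=324, draw]
    PU: pen up
    PU: pen up
    -- iteration 2/3 --
    FD 2: (13.354,-10.257) -> (14.972,-11.433) [heading=324, move]
    PU: pen up
    PU: pen up
    -- iteration 3/3 --
    FD 2: (14.972,-11.433) -> (16.59,-12.608) [heading=324, move]
    PU: pen up
    PU: pen up
  ]
  -- iteration 2/4 --
  FD 13: (16.59,-12.608) -> (27.107,-20.25) [heading=324, move]
  REPEAT 3 [
    -- iteration 1/3 --
    FD 2: (27.107,-20.25) -> (28.725,-21.425) [heading=324, move]
    PU: pen up
    PU: pen up
    -- iteration 2/3 --
    FD 2: (28.725,-21.425) -> (30.343,-22.601) [heading=324, move]
    PU: pen up
    PU: pen up
    -- iteration 3/3 --
    FD 2: (30.343,-22.601) -> (31.961,-23.776) [heading=324, move]
    PU: pen up
    PU: pen up
  ]
  -- iteration 3/4 --
  FD 13: (31.961,-23.776) -> (42.479,-31.418) [heading=324, move]
  REPEAT 3 [
    -- iteration 1/3 --
    FD 2: (42.479,-31.418) -> (44.097,-32.593) [heading=324, move]
    PU: pen up
    PU: pen up
    -- iteration 2/3 --
    FD 2: (44.097,-32.593) -> (45.715,-33.769) [heading=324, move]
    PU: pen up
    PU: pen up
    -- iteration 3/3 --
    FD 2: (45.715,-33.769) -> (47.333,-34.944) [heading=324, move]
    PU: pen up
    PU: pen up
  ]
  -- iteration 4/4 --
  FD 13: (47.333,-34.944) -> (57.85,-42.585) [heading=324, move]
  REPEAT 3 [
    -- iteration 1/3 --
    FD 2: (57.85,-42.585) -> (59.468,-43.761) [heading=324, move]
    PU: pen up
    PU: pen up
    -- iteration 2/3 --
    FD 2: (59.468,-43.761) -> (61.086,-44.937) [heading=324, move]
    PU: pen up
    PU: pen up
    -- iteration 3/3 --
    FD 2: (61.086,-44.937) -> (62.704,-46.112) [heading=324, move]
    PU: pen up
    PU: pen up
  ]
]
FD 9: (62.704,-46.112) -> (69.985,-51.402) [heading=324, move]
RT 45: heading 324 -> 279
RT 90: heading 279 -> 189
FD 18: (69.985,-51.402) -> (52.207,-54.218) [heading=189, move]
LT 60: heading 189 -> 249
Final: pos=(52.207,-54.218), heading=249, 3 segment(s) drawn

Answer: 249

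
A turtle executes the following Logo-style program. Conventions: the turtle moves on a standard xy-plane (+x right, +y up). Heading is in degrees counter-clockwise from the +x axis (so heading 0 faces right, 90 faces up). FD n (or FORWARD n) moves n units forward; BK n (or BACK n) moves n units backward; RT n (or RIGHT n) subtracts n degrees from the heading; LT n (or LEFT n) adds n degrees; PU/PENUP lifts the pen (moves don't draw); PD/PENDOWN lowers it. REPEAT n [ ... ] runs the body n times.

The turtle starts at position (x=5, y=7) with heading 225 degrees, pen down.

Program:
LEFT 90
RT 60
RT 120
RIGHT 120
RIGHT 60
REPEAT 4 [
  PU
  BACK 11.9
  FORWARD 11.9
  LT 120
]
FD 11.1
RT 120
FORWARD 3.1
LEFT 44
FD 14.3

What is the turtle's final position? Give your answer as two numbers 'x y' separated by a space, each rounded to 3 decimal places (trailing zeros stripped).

Executing turtle program step by step:
Start: pos=(5,7), heading=225, pen down
LT 90: heading 225 -> 315
RT 60: heading 315 -> 255
RT 120: heading 255 -> 135
RT 120: heading 135 -> 15
RT 60: heading 15 -> 315
REPEAT 4 [
  -- iteration 1/4 --
  PU: pen up
  BK 11.9: (5,7) -> (-3.415,15.415) [heading=315, move]
  FD 11.9: (-3.415,15.415) -> (5,7) [heading=315, move]
  LT 120: heading 315 -> 75
  -- iteration 2/4 --
  PU: pen up
  BK 11.9: (5,7) -> (1.92,-4.495) [heading=75, move]
  FD 11.9: (1.92,-4.495) -> (5,7) [heading=75, move]
  LT 120: heading 75 -> 195
  -- iteration 3/4 --
  PU: pen up
  BK 11.9: (5,7) -> (16.495,10.08) [heading=195, move]
  FD 11.9: (16.495,10.08) -> (5,7) [heading=195, move]
  LT 120: heading 195 -> 315
  -- iteration 4/4 --
  PU: pen up
  BK 11.9: (5,7) -> (-3.415,15.415) [heading=315, move]
  FD 11.9: (-3.415,15.415) -> (5,7) [heading=315, move]
  LT 120: heading 315 -> 75
]
FD 11.1: (5,7) -> (7.873,17.722) [heading=75, move]
RT 120: heading 75 -> 315
FD 3.1: (7.873,17.722) -> (10.065,15.53) [heading=315, move]
LT 44: heading 315 -> 359
FD 14.3: (10.065,15.53) -> (24.363,15.28) [heading=359, move]
Final: pos=(24.363,15.28), heading=359, 0 segment(s) drawn

Answer: 24.363 15.28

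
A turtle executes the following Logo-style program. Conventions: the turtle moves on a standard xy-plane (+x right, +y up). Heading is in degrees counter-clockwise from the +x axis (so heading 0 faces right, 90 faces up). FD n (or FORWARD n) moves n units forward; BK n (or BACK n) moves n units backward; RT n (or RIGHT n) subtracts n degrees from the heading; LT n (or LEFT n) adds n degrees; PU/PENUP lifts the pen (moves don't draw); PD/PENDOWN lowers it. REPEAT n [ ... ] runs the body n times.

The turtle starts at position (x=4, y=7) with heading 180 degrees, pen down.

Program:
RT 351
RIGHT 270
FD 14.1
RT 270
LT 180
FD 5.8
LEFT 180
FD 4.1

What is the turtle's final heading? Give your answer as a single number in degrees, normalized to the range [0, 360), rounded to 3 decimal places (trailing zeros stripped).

Answer: 9

Derivation:
Executing turtle program step by step:
Start: pos=(4,7), heading=180, pen down
RT 351: heading 180 -> 189
RT 270: heading 189 -> 279
FD 14.1: (4,7) -> (6.206,-6.926) [heading=279, draw]
RT 270: heading 279 -> 9
LT 180: heading 9 -> 189
FD 5.8: (6.206,-6.926) -> (0.477,-7.834) [heading=189, draw]
LT 180: heading 189 -> 9
FD 4.1: (0.477,-7.834) -> (4.527,-7.192) [heading=9, draw]
Final: pos=(4.527,-7.192), heading=9, 3 segment(s) drawn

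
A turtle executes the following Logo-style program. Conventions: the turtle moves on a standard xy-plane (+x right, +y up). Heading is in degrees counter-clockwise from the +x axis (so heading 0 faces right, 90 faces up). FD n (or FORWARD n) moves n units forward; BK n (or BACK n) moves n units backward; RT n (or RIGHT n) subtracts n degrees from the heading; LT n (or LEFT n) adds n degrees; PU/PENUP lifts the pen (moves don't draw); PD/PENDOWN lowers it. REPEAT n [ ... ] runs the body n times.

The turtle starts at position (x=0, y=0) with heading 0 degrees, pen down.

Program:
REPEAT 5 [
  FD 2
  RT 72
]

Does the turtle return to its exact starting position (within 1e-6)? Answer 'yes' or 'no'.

Executing turtle program step by step:
Start: pos=(0,0), heading=0, pen down
REPEAT 5 [
  -- iteration 1/5 --
  FD 2: (0,0) -> (2,0) [heading=0, draw]
  RT 72: heading 0 -> 288
  -- iteration 2/5 --
  FD 2: (2,0) -> (2.618,-1.902) [heading=288, draw]
  RT 72: heading 288 -> 216
  -- iteration 3/5 --
  FD 2: (2.618,-1.902) -> (1,-3.078) [heading=216, draw]
  RT 72: heading 216 -> 144
  -- iteration 4/5 --
  FD 2: (1,-3.078) -> (-0.618,-1.902) [heading=144, draw]
  RT 72: heading 144 -> 72
  -- iteration 5/5 --
  FD 2: (-0.618,-1.902) -> (0,0) [heading=72, draw]
  RT 72: heading 72 -> 0
]
Final: pos=(0,0), heading=0, 5 segment(s) drawn

Start position: (0, 0)
Final position: (0, 0)
Distance = 0; < 1e-6 -> CLOSED

Answer: yes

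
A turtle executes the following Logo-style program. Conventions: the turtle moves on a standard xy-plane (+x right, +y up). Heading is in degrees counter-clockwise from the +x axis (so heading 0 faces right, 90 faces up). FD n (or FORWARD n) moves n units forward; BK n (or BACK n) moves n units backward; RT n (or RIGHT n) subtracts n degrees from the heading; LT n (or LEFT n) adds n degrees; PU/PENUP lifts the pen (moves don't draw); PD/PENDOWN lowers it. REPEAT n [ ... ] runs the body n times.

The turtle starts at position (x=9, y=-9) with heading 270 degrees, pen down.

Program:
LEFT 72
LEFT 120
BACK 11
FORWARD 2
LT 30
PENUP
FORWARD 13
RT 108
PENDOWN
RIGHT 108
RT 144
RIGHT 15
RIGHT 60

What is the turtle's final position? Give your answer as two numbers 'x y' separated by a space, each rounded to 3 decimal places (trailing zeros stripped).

Answer: 2.173 -8.142

Derivation:
Executing turtle program step by step:
Start: pos=(9,-9), heading=270, pen down
LT 72: heading 270 -> 342
LT 120: heading 342 -> 102
BK 11: (9,-9) -> (11.287,-19.76) [heading=102, draw]
FD 2: (11.287,-19.76) -> (10.871,-17.803) [heading=102, draw]
LT 30: heading 102 -> 132
PU: pen up
FD 13: (10.871,-17.803) -> (2.173,-8.142) [heading=132, move]
RT 108: heading 132 -> 24
PD: pen down
RT 108: heading 24 -> 276
RT 144: heading 276 -> 132
RT 15: heading 132 -> 117
RT 60: heading 117 -> 57
Final: pos=(2.173,-8.142), heading=57, 2 segment(s) drawn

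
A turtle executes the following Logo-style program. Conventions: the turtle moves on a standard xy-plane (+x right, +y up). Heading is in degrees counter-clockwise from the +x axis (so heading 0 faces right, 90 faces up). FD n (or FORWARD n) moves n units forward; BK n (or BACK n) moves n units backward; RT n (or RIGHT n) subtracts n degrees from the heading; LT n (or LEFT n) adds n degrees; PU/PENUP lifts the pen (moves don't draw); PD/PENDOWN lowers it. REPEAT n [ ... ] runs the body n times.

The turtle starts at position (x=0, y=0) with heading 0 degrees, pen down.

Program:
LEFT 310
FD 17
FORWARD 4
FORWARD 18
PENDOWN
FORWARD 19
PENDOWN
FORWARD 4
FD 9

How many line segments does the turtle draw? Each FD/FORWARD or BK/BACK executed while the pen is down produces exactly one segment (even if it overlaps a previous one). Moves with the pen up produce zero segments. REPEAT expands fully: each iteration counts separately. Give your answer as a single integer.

Executing turtle program step by step:
Start: pos=(0,0), heading=0, pen down
LT 310: heading 0 -> 310
FD 17: (0,0) -> (10.927,-13.023) [heading=310, draw]
FD 4: (10.927,-13.023) -> (13.499,-16.087) [heading=310, draw]
FD 18: (13.499,-16.087) -> (25.069,-29.876) [heading=310, draw]
PD: pen down
FD 19: (25.069,-29.876) -> (37.282,-44.431) [heading=310, draw]
PD: pen down
FD 4: (37.282,-44.431) -> (39.853,-47.495) [heading=310, draw]
FD 9: (39.853,-47.495) -> (45.638,-54.389) [heading=310, draw]
Final: pos=(45.638,-54.389), heading=310, 6 segment(s) drawn
Segments drawn: 6

Answer: 6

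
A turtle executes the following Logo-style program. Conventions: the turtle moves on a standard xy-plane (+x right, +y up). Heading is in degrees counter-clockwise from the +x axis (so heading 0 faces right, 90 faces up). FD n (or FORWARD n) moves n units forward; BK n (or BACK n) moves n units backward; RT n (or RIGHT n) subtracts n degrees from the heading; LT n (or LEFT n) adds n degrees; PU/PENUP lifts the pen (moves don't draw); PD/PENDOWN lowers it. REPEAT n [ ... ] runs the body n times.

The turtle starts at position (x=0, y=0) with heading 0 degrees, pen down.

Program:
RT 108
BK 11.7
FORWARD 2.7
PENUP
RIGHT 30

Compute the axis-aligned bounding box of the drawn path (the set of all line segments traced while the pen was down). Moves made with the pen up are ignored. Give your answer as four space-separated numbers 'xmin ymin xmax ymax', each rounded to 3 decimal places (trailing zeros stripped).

Answer: 0 0 3.615 11.127

Derivation:
Executing turtle program step by step:
Start: pos=(0,0), heading=0, pen down
RT 108: heading 0 -> 252
BK 11.7: (0,0) -> (3.615,11.127) [heading=252, draw]
FD 2.7: (3.615,11.127) -> (2.781,8.56) [heading=252, draw]
PU: pen up
RT 30: heading 252 -> 222
Final: pos=(2.781,8.56), heading=222, 2 segment(s) drawn

Segment endpoints: x in {0, 2.781, 3.615}, y in {0, 8.56, 11.127}
xmin=0, ymin=0, xmax=3.615, ymax=11.127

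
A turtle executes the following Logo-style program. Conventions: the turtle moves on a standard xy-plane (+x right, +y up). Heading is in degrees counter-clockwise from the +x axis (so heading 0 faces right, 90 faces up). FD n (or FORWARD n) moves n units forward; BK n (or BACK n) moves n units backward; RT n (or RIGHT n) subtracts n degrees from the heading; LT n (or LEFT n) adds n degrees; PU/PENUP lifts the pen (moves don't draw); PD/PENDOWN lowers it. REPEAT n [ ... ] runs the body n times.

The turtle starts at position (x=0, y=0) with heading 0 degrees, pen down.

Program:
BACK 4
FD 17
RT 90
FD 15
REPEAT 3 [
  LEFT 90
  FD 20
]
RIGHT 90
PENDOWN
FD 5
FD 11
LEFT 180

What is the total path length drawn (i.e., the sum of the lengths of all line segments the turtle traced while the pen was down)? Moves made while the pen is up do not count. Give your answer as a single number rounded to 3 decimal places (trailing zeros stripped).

Answer: 112

Derivation:
Executing turtle program step by step:
Start: pos=(0,0), heading=0, pen down
BK 4: (0,0) -> (-4,0) [heading=0, draw]
FD 17: (-4,0) -> (13,0) [heading=0, draw]
RT 90: heading 0 -> 270
FD 15: (13,0) -> (13,-15) [heading=270, draw]
REPEAT 3 [
  -- iteration 1/3 --
  LT 90: heading 270 -> 0
  FD 20: (13,-15) -> (33,-15) [heading=0, draw]
  -- iteration 2/3 --
  LT 90: heading 0 -> 90
  FD 20: (33,-15) -> (33,5) [heading=90, draw]
  -- iteration 3/3 --
  LT 90: heading 90 -> 180
  FD 20: (33,5) -> (13,5) [heading=180, draw]
]
RT 90: heading 180 -> 90
PD: pen down
FD 5: (13,5) -> (13,10) [heading=90, draw]
FD 11: (13,10) -> (13,21) [heading=90, draw]
LT 180: heading 90 -> 270
Final: pos=(13,21), heading=270, 8 segment(s) drawn

Segment lengths:
  seg 1: (0,0) -> (-4,0), length = 4
  seg 2: (-4,0) -> (13,0), length = 17
  seg 3: (13,0) -> (13,-15), length = 15
  seg 4: (13,-15) -> (33,-15), length = 20
  seg 5: (33,-15) -> (33,5), length = 20
  seg 6: (33,5) -> (13,5), length = 20
  seg 7: (13,5) -> (13,10), length = 5
  seg 8: (13,10) -> (13,21), length = 11
Total = 112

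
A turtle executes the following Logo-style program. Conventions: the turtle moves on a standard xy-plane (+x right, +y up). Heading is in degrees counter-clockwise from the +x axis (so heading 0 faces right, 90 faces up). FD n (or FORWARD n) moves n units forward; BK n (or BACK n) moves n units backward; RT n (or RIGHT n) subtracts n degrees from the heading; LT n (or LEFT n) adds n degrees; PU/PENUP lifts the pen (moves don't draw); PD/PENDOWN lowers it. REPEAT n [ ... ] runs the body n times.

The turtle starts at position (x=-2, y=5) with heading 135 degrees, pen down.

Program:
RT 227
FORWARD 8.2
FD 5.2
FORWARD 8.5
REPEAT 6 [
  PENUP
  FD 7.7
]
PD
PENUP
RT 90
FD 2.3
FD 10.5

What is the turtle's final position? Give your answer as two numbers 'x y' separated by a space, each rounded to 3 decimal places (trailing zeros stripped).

Executing turtle program step by step:
Start: pos=(-2,5), heading=135, pen down
RT 227: heading 135 -> 268
FD 8.2: (-2,5) -> (-2.286,-3.195) [heading=268, draw]
FD 5.2: (-2.286,-3.195) -> (-2.468,-8.392) [heading=268, draw]
FD 8.5: (-2.468,-8.392) -> (-2.764,-16.887) [heading=268, draw]
REPEAT 6 [
  -- iteration 1/6 --
  PU: pen up
  FD 7.7: (-2.764,-16.887) -> (-3.033,-24.582) [heading=268, move]
  -- iteration 2/6 --
  PU: pen up
  FD 7.7: (-3.033,-24.582) -> (-3.302,-32.277) [heading=268, move]
  -- iteration 3/6 --
  PU: pen up
  FD 7.7: (-3.302,-32.277) -> (-3.57,-39.973) [heading=268, move]
  -- iteration 4/6 --
  PU: pen up
  FD 7.7: (-3.57,-39.973) -> (-3.839,-47.668) [heading=268, move]
  -- iteration 5/6 --
  PU: pen up
  FD 7.7: (-3.839,-47.668) -> (-4.108,-55.363) [heading=268, move]
  -- iteration 6/6 --
  PU: pen up
  FD 7.7: (-4.108,-55.363) -> (-4.377,-63.059) [heading=268, move]
]
PD: pen down
PU: pen up
RT 90: heading 268 -> 178
FD 2.3: (-4.377,-63.059) -> (-6.675,-62.978) [heading=178, move]
FD 10.5: (-6.675,-62.978) -> (-17.169,-62.612) [heading=178, move]
Final: pos=(-17.169,-62.612), heading=178, 3 segment(s) drawn

Answer: -17.169 -62.612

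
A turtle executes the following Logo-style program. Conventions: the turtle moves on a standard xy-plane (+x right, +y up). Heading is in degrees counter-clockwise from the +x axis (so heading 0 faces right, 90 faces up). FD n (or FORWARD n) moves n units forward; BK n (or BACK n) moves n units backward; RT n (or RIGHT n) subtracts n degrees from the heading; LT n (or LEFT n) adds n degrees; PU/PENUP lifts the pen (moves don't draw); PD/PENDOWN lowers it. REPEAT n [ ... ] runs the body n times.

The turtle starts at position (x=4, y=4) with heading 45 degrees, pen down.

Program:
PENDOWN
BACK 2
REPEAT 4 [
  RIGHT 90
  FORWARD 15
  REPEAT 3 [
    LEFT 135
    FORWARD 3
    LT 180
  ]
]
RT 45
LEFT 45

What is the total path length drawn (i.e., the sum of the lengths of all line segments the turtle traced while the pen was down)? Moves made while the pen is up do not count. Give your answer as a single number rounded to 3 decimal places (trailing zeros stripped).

Answer: 98

Derivation:
Executing turtle program step by step:
Start: pos=(4,4), heading=45, pen down
PD: pen down
BK 2: (4,4) -> (2.586,2.586) [heading=45, draw]
REPEAT 4 [
  -- iteration 1/4 --
  RT 90: heading 45 -> 315
  FD 15: (2.586,2.586) -> (13.192,-8.021) [heading=315, draw]
  REPEAT 3 [
    -- iteration 1/3 --
    LT 135: heading 315 -> 90
    FD 3: (13.192,-8.021) -> (13.192,-5.021) [heading=90, draw]
    LT 180: heading 90 -> 270
    -- iteration 2/3 --
    LT 135: heading 270 -> 45
    FD 3: (13.192,-5.021) -> (15.314,-2.899) [heading=45, draw]
    LT 180: heading 45 -> 225
    -- iteration 3/3 --
    LT 135: heading 225 -> 0
    FD 3: (15.314,-2.899) -> (18.314,-2.899) [heading=0, draw]
    LT 180: heading 0 -> 180
  ]
  -- iteration 2/4 --
  RT 90: heading 180 -> 90
  FD 15: (18.314,-2.899) -> (18.314,12.101) [heading=90, draw]
  REPEAT 3 [
    -- iteration 1/3 --
    LT 135: heading 90 -> 225
    FD 3: (18.314,12.101) -> (16.192,9.979) [heading=225, draw]
    LT 180: heading 225 -> 45
    -- iteration 2/3 --
    LT 135: heading 45 -> 180
    FD 3: (16.192,9.979) -> (13.192,9.979) [heading=180, draw]
    LT 180: heading 180 -> 0
    -- iteration 3/3 --
    LT 135: heading 0 -> 135
    FD 3: (13.192,9.979) -> (11.071,12.101) [heading=135, draw]
    LT 180: heading 135 -> 315
  ]
  -- iteration 3/4 --
  RT 90: heading 315 -> 225
  FD 15: (11.071,12.101) -> (0.464,1.494) [heading=225, draw]
  REPEAT 3 [
    -- iteration 1/3 --
    LT 135: heading 225 -> 0
    FD 3: (0.464,1.494) -> (3.464,1.494) [heading=0, draw]
    LT 180: heading 0 -> 180
    -- iteration 2/3 --
    LT 135: heading 180 -> 315
    FD 3: (3.464,1.494) -> (5.586,-0.627) [heading=315, draw]
    LT 180: heading 315 -> 135
    -- iteration 3/3 --
    LT 135: heading 135 -> 270
    FD 3: (5.586,-0.627) -> (5.586,-3.627) [heading=270, draw]
    LT 180: heading 270 -> 90
  ]
  -- iteration 4/4 --
  RT 90: heading 90 -> 0
  FD 15: (5.586,-3.627) -> (20.586,-3.627) [heading=0, draw]
  REPEAT 3 [
    -- iteration 1/3 --
    LT 135: heading 0 -> 135
    FD 3: (20.586,-3.627) -> (18.464,-1.506) [heading=135, draw]
    LT 180: heading 135 -> 315
    -- iteration 2/3 --
    LT 135: heading 315 -> 90
    FD 3: (18.464,-1.506) -> (18.464,1.494) [heading=90, draw]
    LT 180: heading 90 -> 270
    -- iteration 3/3 --
    LT 135: heading 270 -> 45
    FD 3: (18.464,1.494) -> (20.586,3.615) [heading=45, draw]
    LT 180: heading 45 -> 225
  ]
]
RT 45: heading 225 -> 180
LT 45: heading 180 -> 225
Final: pos=(20.586,3.615), heading=225, 17 segment(s) drawn

Segment lengths:
  seg 1: (4,4) -> (2.586,2.586), length = 2
  seg 2: (2.586,2.586) -> (13.192,-8.021), length = 15
  seg 3: (13.192,-8.021) -> (13.192,-5.021), length = 3
  seg 4: (13.192,-5.021) -> (15.314,-2.899), length = 3
  seg 5: (15.314,-2.899) -> (18.314,-2.899), length = 3
  seg 6: (18.314,-2.899) -> (18.314,12.101), length = 15
  seg 7: (18.314,12.101) -> (16.192,9.979), length = 3
  seg 8: (16.192,9.979) -> (13.192,9.979), length = 3
  seg 9: (13.192,9.979) -> (11.071,12.101), length = 3
  seg 10: (11.071,12.101) -> (0.464,1.494), length = 15
  seg 11: (0.464,1.494) -> (3.464,1.494), length = 3
  seg 12: (3.464,1.494) -> (5.586,-0.627), length = 3
  seg 13: (5.586,-0.627) -> (5.586,-3.627), length = 3
  seg 14: (5.586,-3.627) -> (20.586,-3.627), length = 15
  seg 15: (20.586,-3.627) -> (18.464,-1.506), length = 3
  seg 16: (18.464,-1.506) -> (18.464,1.494), length = 3
  seg 17: (18.464,1.494) -> (20.586,3.615), length = 3
Total = 98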